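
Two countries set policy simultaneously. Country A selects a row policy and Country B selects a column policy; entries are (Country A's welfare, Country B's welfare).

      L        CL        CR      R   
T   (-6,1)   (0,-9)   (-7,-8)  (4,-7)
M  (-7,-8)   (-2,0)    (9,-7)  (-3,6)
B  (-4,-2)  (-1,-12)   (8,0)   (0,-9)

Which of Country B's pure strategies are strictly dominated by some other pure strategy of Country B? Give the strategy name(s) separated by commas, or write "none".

L: no other strategy beats it everywhere (CL at T (1>-9); CR at T (1>-8); R at T (1>-7)).
CL is strictly dominated by R (T: -7>-9, M: 6>0, B: -9>-12).
CR: no other strategy beats it everywhere (L at M (-7>-8); CL at T (-8>-9); R at B (0>-9)).
Nothing dominates R: L at M (6>-8); CL at T (-7>-9); CR at T (-7>-8).

CL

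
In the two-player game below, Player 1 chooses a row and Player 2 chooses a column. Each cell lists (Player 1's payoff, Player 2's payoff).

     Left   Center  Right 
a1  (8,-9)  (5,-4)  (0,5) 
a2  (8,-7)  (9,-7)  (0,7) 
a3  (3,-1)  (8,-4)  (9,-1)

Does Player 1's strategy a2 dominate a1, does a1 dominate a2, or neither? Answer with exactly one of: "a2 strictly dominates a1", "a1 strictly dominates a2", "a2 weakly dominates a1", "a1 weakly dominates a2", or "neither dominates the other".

Compare a2 to a1 across each opponent action: Left: 8=8, Center: 9>5, Right: 0=0.
a2 is at least as good everywhere and strictly better somewhere (tied only at Left, Right), so a2 weakly but not strictly dominates a1.

a2 weakly dominates a1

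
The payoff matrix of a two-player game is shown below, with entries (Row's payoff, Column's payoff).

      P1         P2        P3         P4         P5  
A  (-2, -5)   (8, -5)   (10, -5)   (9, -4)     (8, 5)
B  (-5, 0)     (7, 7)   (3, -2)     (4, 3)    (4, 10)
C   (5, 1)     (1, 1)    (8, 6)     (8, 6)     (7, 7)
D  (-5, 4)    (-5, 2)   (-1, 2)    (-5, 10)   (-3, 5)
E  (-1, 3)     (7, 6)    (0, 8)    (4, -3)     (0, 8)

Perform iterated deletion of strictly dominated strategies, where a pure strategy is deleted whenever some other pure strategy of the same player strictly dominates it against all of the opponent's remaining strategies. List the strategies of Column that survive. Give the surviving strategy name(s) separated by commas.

Row B is eliminated: A beats it against every remaining column (P1: -2>-5, P2: 8>7, P3: 10>3, P4: 9>4, P5: 8>4).
Row D is eliminated: A beats it against every remaining column (P1: -2>-5, P2: 8>-5, P3: 10>-1, P4: 9>-5, P5: 8>-3).
For Column, P5 strictly dominates P1 on the remaining rows (A: 5>-5, C: 7>1, E: 8>3); eliminate P1.
Row's strategy C is strictly dominated by A (P2: 8>1, P3: 10>8, P4: 9>8, P5: 8>7) and is removed.
Row's strategy E is strictly dominated by A (P2: 8>7, P3: 10>0, P4: 9>4, P5: 8>0) and is removed.
Column P2 is eliminated: P4 beats it against every remaining row (A: -4>-5).
For Column, P4 strictly dominates P3 on the remaining rows (A: -4>-5); eliminate P3.
Column's strategy P4 is strictly dominated by P5 (A: 5>-4) and is removed.
Among the remaining strategies, none is strictly dominated by another pure strategy of the same player, so the elimination stops.
Surviving strategies — Row: {A}; Column: {P5}.

P5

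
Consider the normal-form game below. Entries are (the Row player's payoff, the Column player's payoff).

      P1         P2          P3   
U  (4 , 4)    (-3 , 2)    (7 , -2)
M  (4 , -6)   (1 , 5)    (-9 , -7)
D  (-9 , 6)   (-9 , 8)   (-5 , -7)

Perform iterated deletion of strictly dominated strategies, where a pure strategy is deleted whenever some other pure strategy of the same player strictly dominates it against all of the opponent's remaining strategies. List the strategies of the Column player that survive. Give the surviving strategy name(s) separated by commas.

P1, P2

For the Row player, U strictly dominates D on the remaining columns (P1: 4>-9, P2: -3>-9, P3: 7>-5); eliminate D.
Column P3 is eliminated: P1 beats it against every remaining row (U: 4>-2, M: -6>-7).
Among the remaining strategies, none is strictly dominated by another pure strategy of the same player, so the elimination stops.
Surviving strategies — the Row player: {U, M}; the Column player: {P1, P2}.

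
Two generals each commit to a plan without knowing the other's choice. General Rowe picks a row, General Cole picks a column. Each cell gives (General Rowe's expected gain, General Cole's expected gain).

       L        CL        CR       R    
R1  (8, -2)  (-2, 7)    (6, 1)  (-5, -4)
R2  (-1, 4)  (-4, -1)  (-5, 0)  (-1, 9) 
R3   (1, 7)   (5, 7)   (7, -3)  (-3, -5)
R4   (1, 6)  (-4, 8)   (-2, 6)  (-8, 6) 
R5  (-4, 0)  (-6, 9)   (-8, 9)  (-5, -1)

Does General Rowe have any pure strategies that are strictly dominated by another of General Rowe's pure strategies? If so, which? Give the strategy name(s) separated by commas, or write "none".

R4, R5

Nothing dominates R1: R2 at L (8>-1); R3 at L (8>1); R4 at L (8>1); R5 at L (8>-4).
R2: no other strategy beats it everywhere (R1 at R (-1>-5); R3 at R (-1>-3); R4 at CL (-4=-4); R5 at L (-1>-4)).
R3: no other strategy beats it everywhere (R1 at CL (5>-2); R2 at L (1>-1); R4 at L (1=1); R5 at L (1>-4)).
R4: dominated, since R1 does at least as well everywhere (L: 8>1, CL: -2>-4, CR: 6>-2, R: -5>-8).
R5: dominated, since R2 does at least as well everywhere (L: -1>-4, CL: -4>-6, CR: -5>-8, R: -1>-5).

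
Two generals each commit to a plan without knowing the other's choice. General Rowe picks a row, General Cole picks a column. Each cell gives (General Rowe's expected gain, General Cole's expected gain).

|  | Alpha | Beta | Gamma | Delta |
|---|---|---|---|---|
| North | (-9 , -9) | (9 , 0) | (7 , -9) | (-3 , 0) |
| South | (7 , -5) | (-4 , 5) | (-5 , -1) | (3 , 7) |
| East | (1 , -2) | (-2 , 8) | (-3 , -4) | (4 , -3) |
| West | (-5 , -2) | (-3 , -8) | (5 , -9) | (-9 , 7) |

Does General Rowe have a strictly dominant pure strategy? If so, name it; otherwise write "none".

none

North fails to dominate South at Alpha (-9<7).
South fails to dominate North at Beta (-4<9).
East fails to dominate North at Beta (-2<9).
West fails to dominate North at Beta (-3<9).
No single strategy dominates all the others.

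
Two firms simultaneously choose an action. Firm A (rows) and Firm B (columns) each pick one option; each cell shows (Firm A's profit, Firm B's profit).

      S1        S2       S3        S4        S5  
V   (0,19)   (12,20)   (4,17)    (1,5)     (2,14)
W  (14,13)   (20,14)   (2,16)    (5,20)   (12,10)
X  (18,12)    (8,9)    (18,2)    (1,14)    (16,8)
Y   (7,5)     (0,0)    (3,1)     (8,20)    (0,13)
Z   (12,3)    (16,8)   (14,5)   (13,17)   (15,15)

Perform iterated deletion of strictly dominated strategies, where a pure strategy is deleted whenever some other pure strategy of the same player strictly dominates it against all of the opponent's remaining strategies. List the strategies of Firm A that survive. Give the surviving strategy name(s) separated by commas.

Row V is eliminated: Z beats it against every remaining column (S1: 12>0, S2: 16>12, S3: 14>4, S4: 13>1, S5: 15>2).
For Firm A, Z strictly dominates Y on the remaining columns (S1: 12>7, S2: 16>0, S3: 14>3, S4: 13>8, S5: 15>0); eliminate Y.
Firm B's strategy S1 is strictly dominated by S4 (W: 20>13, X: 14>12, Z: 17>3) and is removed.
Column S2 is eliminated: S4 beats it against every remaining row (W: 20>14, X: 14>9, Z: 17>8).
Row W is eliminated: Z beats it against every remaining column (S3: 14>2, S4: 13>5, S5: 15>12).
Firm B's strategy S3 is strictly dominated by S4 (X: 14>2, Z: 17>5) and is removed.
Firm B's strategy S5 is strictly dominated by S4 (X: 14>8, Z: 17>15) and is removed.
Row X is eliminated: Z beats it against every remaining column (S4: 13>1).
Among the remaining strategies, none is strictly dominated by another pure strategy of the same player, so the elimination stops.
Surviving strategies — Firm A: {Z}; Firm B: {S4}.

Z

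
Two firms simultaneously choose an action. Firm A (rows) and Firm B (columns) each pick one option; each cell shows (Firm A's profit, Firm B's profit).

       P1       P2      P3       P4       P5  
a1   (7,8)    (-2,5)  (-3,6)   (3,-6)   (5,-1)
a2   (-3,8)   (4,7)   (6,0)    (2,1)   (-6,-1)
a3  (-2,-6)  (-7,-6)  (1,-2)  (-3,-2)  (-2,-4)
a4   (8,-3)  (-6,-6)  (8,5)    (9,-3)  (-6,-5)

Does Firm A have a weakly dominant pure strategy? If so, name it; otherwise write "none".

none

a1 fails to dominate a2 at P2 (-2<4).
a2 fails to dominate a1 at P1 (-3<7).
a3 fails to dominate a1 at P1 (-2<7).
a4 fails to dominate a1 at P2 (-6<-2).
No single strategy dominates all the others.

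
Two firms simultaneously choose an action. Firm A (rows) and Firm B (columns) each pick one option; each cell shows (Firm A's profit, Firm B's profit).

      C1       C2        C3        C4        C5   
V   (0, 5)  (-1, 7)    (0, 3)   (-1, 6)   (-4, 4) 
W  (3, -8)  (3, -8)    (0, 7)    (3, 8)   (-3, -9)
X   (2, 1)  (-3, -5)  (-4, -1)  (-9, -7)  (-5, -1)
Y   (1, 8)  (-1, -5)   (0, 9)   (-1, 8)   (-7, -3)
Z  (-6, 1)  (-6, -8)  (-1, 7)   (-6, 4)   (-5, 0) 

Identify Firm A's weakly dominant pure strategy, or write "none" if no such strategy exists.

W

W vs V: C1: 3>0, C2: 3>-1, C3: 0=0, C4: 3>-1, C5: -3>-4.
W vs X: C1: 3>2, C2: 3>-3, C3: 0>-4, C4: 3>-9, C5: -3>-5.
W vs Y: C1: 3>1, C2: 3>-1, C3: 0=0, C4: 3>-1, C5: -3>-7.
W vs Z: C1: 3>-6, C2: 3>-6, C3: 0>-1, C4: 3>-6, C5: -3>-5.
W is at least as good as every other strategy against every opponent action, so it is weakly dominant.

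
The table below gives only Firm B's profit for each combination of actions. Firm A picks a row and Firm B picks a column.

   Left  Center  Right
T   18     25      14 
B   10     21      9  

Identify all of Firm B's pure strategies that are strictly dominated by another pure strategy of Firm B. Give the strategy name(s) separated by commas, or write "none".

Left, Right

Left: dominated, since Center does at least as well everywhere (T: 25>18, B: 21>10).
Center: no other strategy beats it everywhere (Left at T (25>18); Right at T (25>14)).
Right: dominated, since Left does at least as well everywhere (T: 18>14, B: 10>9).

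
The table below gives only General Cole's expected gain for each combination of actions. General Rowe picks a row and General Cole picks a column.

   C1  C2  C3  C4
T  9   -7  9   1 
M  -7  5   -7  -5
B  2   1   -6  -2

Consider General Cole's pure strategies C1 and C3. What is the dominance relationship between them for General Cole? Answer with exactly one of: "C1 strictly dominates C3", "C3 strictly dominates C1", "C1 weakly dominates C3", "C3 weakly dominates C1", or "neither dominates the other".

C1 weakly dominates C3

Compare C1 to C3 across every action of General Rowe: T: 9=9, M: -7=-7, B: 2>-6.
C1 is at least as good everywhere and strictly better somewhere (tied only at T, M), so C1 weakly but not strictly dominates C3.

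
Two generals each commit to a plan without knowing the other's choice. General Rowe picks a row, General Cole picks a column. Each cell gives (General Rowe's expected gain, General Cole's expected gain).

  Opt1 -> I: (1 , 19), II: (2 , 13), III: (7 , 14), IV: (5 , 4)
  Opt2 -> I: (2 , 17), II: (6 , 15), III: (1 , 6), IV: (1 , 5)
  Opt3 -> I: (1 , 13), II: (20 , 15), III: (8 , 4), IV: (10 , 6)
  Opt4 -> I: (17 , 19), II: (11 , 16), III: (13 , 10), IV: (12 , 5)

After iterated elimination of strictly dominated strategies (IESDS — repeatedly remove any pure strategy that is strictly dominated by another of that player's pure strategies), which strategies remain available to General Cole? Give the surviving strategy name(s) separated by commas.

I, II

For General Rowe, Opt4 strictly dominates Opt1 on the remaining columns (I: 17>1, II: 11>2, III: 13>7, IV: 12>5); eliminate Opt1.
General Rowe's strategy Opt2 is strictly dominated by Opt4 (I: 17>2, II: 11>6, III: 13>1, IV: 12>1) and is removed.
General Cole's strategy III is strictly dominated by I (Opt3: 13>4, Opt4: 19>10) and is removed.
General Cole's strategy IV is strictly dominated by I (Opt3: 13>6, Opt4: 19>5) and is removed.
Among the remaining strategies, none is strictly dominated by another pure strategy of the same player, so the elimination stops.
Surviving strategies — General Rowe: {Opt3, Opt4}; General Cole: {I, II}.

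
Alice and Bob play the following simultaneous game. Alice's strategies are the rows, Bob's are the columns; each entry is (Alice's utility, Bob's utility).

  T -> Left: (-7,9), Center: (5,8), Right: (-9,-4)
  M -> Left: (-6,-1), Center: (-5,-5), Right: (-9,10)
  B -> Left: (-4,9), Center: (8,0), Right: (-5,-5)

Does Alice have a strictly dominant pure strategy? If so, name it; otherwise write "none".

B vs T: Left: -4>-7, Center: 8>5, Right: -5>-9.
B vs M: Left: -4>-6, Center: 8>-5, Right: -5>-9.
B strictly beats every other strategy against every opponent action, so it is strictly dominant.

B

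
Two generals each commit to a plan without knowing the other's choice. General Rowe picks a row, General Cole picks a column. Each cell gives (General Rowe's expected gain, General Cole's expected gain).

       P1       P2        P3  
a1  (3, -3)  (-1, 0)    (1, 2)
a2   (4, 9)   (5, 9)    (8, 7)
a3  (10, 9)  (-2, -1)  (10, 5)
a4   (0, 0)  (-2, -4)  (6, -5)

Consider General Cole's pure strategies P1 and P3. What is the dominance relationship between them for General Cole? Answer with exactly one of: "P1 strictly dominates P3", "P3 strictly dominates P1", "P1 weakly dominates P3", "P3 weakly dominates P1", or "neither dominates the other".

neither dominates the other

Compare P1 to P3 across each choice by General Rowe: a1: -3<2, a2: 9>7, a3: 9>5, a4: 0>-5.
P1 does better at a2, a3, a4 but worse at a1; neither strategy dominates the other.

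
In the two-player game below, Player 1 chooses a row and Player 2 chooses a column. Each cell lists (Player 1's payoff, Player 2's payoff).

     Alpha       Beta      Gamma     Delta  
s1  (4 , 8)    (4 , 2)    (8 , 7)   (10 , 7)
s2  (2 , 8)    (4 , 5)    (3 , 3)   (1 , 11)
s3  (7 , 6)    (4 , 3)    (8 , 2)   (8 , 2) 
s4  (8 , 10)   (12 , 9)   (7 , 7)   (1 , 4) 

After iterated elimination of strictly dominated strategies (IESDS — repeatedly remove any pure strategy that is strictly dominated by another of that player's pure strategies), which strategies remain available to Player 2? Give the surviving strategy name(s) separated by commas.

Alpha

Player 2's strategy Beta is strictly dominated by Alpha (s1: 8>2, s2: 8>5, s3: 6>3, s4: 10>9) and is removed.
Row s2 is eliminated: s1 beats it against every remaining column (Alpha: 4>2, Gamma: 8>3, Delta: 10>1).
For Player 2, Alpha strictly dominates Gamma on the remaining rows (s1: 8>7, s3: 6>2, s4: 10>7); eliminate Gamma.
Column Delta is eliminated: Alpha beats it against every remaining row (s1: 8>7, s3: 6>2, s4: 10>4).
Player 1's strategy s1 is strictly dominated by s3 (Alpha: 7>4) and is removed.
Player 1's strategy s3 is strictly dominated by s4 (Alpha: 8>7) and is removed.
Among the remaining strategies, none is strictly dominated by another pure strategy of the same player, so the elimination stops.
Surviving strategies — Player 1: {s4}; Player 2: {Alpha}.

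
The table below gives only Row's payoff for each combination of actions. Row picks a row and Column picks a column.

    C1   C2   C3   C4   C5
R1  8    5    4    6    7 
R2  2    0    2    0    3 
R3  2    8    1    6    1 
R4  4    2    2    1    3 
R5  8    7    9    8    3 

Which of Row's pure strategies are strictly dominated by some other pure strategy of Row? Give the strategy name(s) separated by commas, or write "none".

R1: no other strategy beats it everywhere (R2 at C1 (8>2); R3 at C1 (8>2); R4 at C1 (8>4); R5 at C1 (8=8)).
R1 strictly dominates R2 — C1: 8>2, C2: 5>0, C3: 4>2, C4: 6>0, C5: 7>3.
R3 is not dominated — it holds its own against R1 at C2 (8>5); R2 at C1 (2=2); R4 at C2 (8>2); R5 at C2 (8>7).
R1 strictly dominates R4 — C1: 8>4, C2: 5>2, C3: 4>2, C4: 6>1, C5: 7>3.
R5 is not dominated — it holds its own against R1 at C1 (8=8); R2 at C1 (8>2); R3 at C1 (8>2); R4 at C1 (8>4).

R2, R4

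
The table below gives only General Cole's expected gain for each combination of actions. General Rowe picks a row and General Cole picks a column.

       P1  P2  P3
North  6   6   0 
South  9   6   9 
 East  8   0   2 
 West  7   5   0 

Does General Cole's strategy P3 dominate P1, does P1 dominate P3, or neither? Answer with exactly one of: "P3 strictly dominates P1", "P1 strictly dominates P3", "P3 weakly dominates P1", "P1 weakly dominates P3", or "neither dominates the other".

Compare P3 to P1 across each opponent action: North: 0<6, South: 9=9, East: 2<8, West: 0<7.
P1 is at least as good everywhere and strictly better somewhere (tied at South), so P1 weakly dominates P3.

P1 weakly dominates P3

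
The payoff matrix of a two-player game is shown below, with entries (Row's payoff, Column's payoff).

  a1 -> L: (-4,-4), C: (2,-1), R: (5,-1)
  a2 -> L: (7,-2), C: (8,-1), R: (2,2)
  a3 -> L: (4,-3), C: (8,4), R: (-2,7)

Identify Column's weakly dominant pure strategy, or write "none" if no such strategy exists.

R vs L: a1: -1>-4, a2: 2>-2, a3: 7>-3.
R vs C: a1: -1=-1, a2: 2>-1, a3: 7>4.
R is at least as good as every other strategy against every opponent action, so it is weakly dominant.

R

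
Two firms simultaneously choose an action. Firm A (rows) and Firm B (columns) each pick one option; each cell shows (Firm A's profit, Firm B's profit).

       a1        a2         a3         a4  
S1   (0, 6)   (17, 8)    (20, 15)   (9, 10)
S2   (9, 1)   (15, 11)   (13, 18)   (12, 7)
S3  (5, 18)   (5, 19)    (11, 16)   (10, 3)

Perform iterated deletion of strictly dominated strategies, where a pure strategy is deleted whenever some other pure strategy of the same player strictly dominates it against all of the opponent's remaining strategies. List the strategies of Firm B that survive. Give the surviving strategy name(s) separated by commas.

Row S3 is eliminated: S2 beats it against every remaining column (a1: 9>5, a2: 15>5, a3: 13>11, a4: 12>10).
For Firm B, a2 strictly dominates a1 on the remaining rows (S1: 8>6, S2: 11>1); eliminate a1.
For Firm B, a3 strictly dominates a2 on the remaining rows (S1: 15>8, S2: 18>11); eliminate a2.
Firm B's strategy a4 is strictly dominated by a3 (S1: 15>10, S2: 18>7) and is removed.
Row S2 is eliminated: S1 beats it against every remaining column (a3: 20>13).
Among the remaining strategies, none is strictly dominated by another pure strategy of the same player, so the elimination stops.
Surviving strategies — Firm A: {S1}; Firm B: {a3}.

a3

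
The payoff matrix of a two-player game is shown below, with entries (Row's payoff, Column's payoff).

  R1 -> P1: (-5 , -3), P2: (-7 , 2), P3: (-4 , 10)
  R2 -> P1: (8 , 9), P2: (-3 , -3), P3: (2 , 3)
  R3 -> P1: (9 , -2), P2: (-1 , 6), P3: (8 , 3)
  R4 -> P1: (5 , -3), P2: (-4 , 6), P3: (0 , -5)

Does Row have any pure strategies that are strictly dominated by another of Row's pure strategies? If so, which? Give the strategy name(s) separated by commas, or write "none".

R1, R2, R4

R1 is strictly dominated by R2 (P1: 8>-5, P2: -3>-7, P3: 2>-4).
R2: dominated, since R3 does at least as well everywhere (P1: 9>8, P2: -1>-3, P3: 8>2).
R3 is not dominated — it holds its own against R1 at P1 (9>-5); R2 at P1 (9>8); R4 at P1 (9>5).
R4: dominated, since R2 does at least as well everywhere (P1: 8>5, P2: -3>-4, P3: 2>0).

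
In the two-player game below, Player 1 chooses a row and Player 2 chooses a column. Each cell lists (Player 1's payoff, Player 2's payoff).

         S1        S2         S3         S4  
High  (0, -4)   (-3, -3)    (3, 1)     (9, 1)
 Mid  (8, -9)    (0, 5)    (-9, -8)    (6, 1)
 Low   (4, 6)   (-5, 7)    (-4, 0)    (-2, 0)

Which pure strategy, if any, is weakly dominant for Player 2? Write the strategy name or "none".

none

S1 fails to dominate S2 at High (-4<-3).
S2 fails to dominate S3 at High (-3<1).
S3 fails to dominate S1 at Low (0<6).
S4 fails to dominate S1 at Low (0<6).
No single strategy dominates all the others.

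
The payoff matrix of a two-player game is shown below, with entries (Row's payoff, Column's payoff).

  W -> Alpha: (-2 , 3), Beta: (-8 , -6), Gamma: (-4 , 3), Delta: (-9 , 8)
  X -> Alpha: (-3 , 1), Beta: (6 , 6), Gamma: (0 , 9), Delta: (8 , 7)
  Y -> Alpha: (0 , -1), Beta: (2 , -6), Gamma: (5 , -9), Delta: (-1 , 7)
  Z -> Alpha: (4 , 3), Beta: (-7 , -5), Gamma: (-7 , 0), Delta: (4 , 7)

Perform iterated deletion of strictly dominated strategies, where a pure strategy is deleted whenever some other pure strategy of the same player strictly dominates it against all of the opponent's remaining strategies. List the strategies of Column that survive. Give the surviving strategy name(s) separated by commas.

Row's strategy W is strictly dominated by Y (Alpha: 0>-2, Beta: 2>-8, Gamma: 5>-4, Delta: -1>-9) and is removed.
For Column, Delta strictly dominates Alpha on the remaining rows (X: 7>1, Y: 7>-1, Z: 7>3); eliminate Alpha.
For Row, X strictly dominates Z on the remaining columns (Beta: 6>-7, Gamma: 0>-7, Delta: 8>4); eliminate Z.
Column's strategy Beta is strictly dominated by Delta (X: 7>6, Y: 7>-6) and is removed.
Among the remaining strategies, none is strictly dominated by another pure strategy of the same player, so the elimination stops.
Surviving strategies — Row: {X, Y}; Column: {Gamma, Delta}.

Gamma, Delta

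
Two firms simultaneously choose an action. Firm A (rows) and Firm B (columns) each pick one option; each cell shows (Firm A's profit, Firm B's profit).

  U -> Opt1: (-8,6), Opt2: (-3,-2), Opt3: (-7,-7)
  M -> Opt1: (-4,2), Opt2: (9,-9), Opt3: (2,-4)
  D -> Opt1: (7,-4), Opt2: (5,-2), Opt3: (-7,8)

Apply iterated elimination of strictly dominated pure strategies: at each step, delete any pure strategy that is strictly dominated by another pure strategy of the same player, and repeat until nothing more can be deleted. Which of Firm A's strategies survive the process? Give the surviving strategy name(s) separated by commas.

Row U is eliminated: M beats it against every remaining column (Opt1: -4>-8, Opt2: 9>-3, Opt3: 2>-7).
Column Opt2 is eliminated: Opt3 beats it against every remaining row (M: -4>-9, D: 8>-2).
Among the remaining strategies, none is strictly dominated by another pure strategy of the same player, so the elimination stops.
Surviving strategies — Firm A: {M, D}; Firm B: {Opt1, Opt3}.

M, D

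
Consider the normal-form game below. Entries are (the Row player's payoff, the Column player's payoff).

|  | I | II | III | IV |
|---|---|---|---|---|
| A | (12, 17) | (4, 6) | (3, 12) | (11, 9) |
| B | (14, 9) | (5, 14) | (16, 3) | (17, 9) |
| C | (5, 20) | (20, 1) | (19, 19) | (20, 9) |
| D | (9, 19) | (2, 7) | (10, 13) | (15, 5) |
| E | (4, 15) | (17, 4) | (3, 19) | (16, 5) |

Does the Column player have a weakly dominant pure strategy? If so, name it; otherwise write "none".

none

I fails to dominate II at B (9<14).
II fails to dominate I at A (6<17).
III fails to dominate I at A (12<17).
IV fails to dominate I at A (9<17).
No single strategy dominates all the others.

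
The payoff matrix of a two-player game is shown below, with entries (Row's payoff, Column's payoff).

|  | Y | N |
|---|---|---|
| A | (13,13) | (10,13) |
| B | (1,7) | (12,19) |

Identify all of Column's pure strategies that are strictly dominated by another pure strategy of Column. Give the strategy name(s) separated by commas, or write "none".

none

Y: no other strategy beats it everywhere (N at A (13=13)).
N is not dominated — it holds its own against Y at A (13=13).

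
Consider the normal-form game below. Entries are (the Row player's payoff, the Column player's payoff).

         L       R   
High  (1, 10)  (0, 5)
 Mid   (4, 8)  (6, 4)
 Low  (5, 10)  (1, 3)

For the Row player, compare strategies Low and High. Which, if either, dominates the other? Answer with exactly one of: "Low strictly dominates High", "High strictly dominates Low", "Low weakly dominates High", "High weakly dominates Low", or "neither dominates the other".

Low's payoffs vs High's, by the Column player's action — L: 5>1, R: 1>0.
Low gives a strictly higher payoff against each opponent action, so Low strictly dominates High.

Low strictly dominates High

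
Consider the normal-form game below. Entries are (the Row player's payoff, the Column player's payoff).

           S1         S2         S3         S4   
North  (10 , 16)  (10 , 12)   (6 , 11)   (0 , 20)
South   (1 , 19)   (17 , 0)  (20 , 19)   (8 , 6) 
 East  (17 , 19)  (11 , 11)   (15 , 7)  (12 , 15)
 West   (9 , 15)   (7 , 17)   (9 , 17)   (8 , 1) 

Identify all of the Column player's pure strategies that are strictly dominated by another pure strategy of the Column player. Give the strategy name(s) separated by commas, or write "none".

none

Nothing dominates S1: S2 at North (16>12); S3 at North (16>11); S4 at South (19>6).
S2: no other strategy beats it everywhere (S1 at West (17>15); S3 at North (12>11); S4 at West (17>1)).
Nothing dominates S3: S1 at South (19=19); S2 at South (19>0); S4 at South (19>6).
S4 is not dominated — it holds its own against S1 at North (20>16); S2 at North (20>12); S3 at North (20>11).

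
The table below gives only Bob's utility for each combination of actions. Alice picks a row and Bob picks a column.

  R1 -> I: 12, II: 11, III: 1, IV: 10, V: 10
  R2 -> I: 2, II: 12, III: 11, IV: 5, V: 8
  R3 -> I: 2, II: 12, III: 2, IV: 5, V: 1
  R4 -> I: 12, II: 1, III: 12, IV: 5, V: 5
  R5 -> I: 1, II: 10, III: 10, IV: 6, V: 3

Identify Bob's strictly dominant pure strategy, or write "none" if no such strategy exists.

none

I fails to dominate II at R2 (2<12).
II fails to dominate I at R1 (11<12).
III fails to dominate I at R1 (1<12).
IV fails to dominate I at R1 (10<12).
V fails to dominate I at R1 (10<12).
No single strategy dominates all the others.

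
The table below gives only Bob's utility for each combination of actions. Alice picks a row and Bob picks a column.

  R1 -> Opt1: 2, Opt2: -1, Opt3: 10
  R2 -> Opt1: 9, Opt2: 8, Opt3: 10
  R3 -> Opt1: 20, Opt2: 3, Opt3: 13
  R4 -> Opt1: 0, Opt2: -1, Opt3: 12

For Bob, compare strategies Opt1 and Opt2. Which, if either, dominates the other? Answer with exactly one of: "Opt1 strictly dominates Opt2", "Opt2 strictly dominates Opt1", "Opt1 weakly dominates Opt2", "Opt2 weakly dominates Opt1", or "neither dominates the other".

Compare Opt1 to Opt2 across each choice by Alice: R1: 2>-1, R2: 9>8, R3: 20>3, R4: 0>-1.
Opt1 gives a strictly higher payoff against each choice by Alice, so Opt1 strictly dominates Opt2.

Opt1 strictly dominates Opt2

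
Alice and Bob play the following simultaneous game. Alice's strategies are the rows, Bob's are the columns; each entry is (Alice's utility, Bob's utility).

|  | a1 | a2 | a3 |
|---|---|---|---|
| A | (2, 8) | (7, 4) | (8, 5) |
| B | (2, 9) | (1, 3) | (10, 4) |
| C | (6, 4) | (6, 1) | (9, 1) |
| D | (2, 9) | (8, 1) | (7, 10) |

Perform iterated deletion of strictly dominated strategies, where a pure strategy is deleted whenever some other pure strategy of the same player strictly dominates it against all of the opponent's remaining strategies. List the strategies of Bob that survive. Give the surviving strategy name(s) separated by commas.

a1

For Bob, a1 strictly dominates a2 on the remaining rows (A: 8>4, B: 9>3, C: 4>1, D: 9>1); eliminate a2.
Row A is eliminated: C beats it against every remaining column (a1: 6>2, a3: 9>8).
Alice's strategy D is strictly dominated by C (a1: 6>2, a3: 9>7) and is removed.
Column a3 is eliminated: a1 beats it against every remaining row (B: 9>4, C: 4>1).
Row B is eliminated: C beats it against every remaining column (a1: 6>2).
Among the remaining strategies, none is strictly dominated by another pure strategy of the same player, so the elimination stops.
Surviving strategies — Alice: {C}; Bob: {a1}.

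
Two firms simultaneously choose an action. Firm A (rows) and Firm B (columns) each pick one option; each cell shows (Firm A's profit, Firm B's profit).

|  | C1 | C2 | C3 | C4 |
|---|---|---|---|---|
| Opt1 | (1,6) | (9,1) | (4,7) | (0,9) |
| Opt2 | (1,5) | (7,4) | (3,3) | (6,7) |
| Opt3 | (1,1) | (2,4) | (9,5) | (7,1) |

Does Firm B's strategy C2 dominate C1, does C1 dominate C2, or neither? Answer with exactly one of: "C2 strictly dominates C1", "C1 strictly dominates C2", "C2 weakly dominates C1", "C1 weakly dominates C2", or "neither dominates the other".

C2's payoffs vs C1's, by Firm A's action — Opt1: 1<6, Opt2: 4<5, Opt3: 4>1.
C2 does better at Opt3 but worse at Opt1, Opt2; neither strategy dominates the other.

neither dominates the other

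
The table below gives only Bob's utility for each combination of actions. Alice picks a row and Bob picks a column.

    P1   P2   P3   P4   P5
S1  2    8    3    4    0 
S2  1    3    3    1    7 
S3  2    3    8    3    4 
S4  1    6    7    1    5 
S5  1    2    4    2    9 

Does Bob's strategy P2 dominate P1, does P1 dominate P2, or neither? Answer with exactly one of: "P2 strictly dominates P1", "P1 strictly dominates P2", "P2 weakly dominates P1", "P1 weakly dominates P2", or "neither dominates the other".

P2 strictly dominates P1

Compare P2 to P1 across every action of Alice: S1: 8>2, S2: 3>1, S3: 3>2, S4: 6>1, S5: 2>1.
P2 gives a strictly higher payoff against every action of Alice, so P2 strictly dominates P1.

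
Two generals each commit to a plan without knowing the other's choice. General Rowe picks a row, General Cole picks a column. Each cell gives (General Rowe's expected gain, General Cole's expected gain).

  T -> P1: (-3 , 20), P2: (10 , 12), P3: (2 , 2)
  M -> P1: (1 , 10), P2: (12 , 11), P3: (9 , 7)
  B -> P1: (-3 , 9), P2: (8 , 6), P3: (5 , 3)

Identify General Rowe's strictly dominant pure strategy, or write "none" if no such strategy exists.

M vs T: P1: 1>-3, P2: 12>10, P3: 9>2.
M vs B: P1: 1>-3, P2: 12>8, P3: 9>5.
M strictly beats every other strategy against every opponent action, so it is strictly dominant.

M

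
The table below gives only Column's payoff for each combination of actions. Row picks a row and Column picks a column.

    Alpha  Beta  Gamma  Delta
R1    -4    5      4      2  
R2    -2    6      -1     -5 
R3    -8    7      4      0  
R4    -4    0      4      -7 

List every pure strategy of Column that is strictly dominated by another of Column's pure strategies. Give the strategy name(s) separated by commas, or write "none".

Alpha is strictly dominated by Beta (R1: 5>-4, R2: 6>-2, R3: 7>-8, R4: 0>-4).
Beta is not dominated — it holds its own against Alpha at R1 (5>-4); Gamma at R1 (5>4); Delta at R1 (5>2).
Gamma: no other strategy beats it everywhere (Alpha at R1 (4>-4); Beta at R4 (4>0); Delta at R1 (4>2)).
Delta: dominated, since Beta does at least as well everywhere (R1: 5>2, R2: 6>-5, R3: 7>0, R4: 0>-7).

Alpha, Delta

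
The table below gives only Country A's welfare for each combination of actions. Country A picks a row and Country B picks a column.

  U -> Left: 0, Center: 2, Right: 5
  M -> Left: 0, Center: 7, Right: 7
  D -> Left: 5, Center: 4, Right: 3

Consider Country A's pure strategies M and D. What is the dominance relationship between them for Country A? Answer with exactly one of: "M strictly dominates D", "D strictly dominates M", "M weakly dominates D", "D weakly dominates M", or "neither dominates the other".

Compare M to D across every action of Country B: Left: 0<5, Center: 7>4, Right: 7>3.
M does better at Center, Right but worse at Left; neither strategy dominates the other.

neither dominates the other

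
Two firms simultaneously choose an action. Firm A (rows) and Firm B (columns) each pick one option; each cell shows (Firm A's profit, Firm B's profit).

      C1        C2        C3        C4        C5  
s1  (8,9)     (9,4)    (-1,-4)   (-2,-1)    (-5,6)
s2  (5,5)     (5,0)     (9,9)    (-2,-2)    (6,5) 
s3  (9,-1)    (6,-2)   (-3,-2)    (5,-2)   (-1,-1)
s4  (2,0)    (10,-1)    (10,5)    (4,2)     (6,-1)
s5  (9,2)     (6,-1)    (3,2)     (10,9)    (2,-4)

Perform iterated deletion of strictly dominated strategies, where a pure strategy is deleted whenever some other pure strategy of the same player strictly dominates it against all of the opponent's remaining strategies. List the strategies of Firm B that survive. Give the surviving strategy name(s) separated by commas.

For Firm B, C1 strictly dominates C2 on the remaining rows (s1: 9>4, s2: 5>0, s3: -1>-2, s4: 0>-1, s5: 2>-1); eliminate C2.
For Firm A, s5 strictly dominates s1 on the remaining columns (C1: 9>8, C3: 3>-1, C4: 10>-2, C5: 2>-5); eliminate s1.
Among the remaining strategies, none is strictly dominated by another pure strategy of the same player, so the elimination stops.
Surviving strategies — Firm A: {s2, s3, s4, s5}; Firm B: {C1, C3, C4, C5}.

C1, C3, C4, C5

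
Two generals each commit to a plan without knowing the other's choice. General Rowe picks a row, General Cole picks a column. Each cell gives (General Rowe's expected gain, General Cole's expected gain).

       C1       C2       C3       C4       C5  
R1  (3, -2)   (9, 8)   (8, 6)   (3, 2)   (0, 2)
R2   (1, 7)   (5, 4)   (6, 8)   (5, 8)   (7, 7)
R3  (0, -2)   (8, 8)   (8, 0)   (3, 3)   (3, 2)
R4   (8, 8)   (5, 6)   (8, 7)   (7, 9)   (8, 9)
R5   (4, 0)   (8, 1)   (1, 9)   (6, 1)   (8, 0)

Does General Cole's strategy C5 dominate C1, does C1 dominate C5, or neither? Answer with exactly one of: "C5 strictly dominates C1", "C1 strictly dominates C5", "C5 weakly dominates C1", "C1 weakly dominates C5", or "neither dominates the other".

C5's payoffs vs C1's, by General Rowe's action — R1: 2>-2, R2: 7=7, R3: 2>-2, R4: 9>8, R5: 0=0.
C5 is at least as good everywhere and strictly better somewhere (tied only at R2, R5), so C5 weakly but not strictly dominates C1.

C5 weakly dominates C1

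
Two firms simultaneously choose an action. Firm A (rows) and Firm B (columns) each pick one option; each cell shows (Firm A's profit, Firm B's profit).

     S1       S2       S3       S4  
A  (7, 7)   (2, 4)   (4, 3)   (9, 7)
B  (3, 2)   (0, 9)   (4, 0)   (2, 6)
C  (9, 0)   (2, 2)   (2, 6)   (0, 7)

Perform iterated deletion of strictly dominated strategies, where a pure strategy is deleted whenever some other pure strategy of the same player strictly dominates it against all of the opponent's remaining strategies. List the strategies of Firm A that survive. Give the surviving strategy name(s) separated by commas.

Firm B's strategy S3 is strictly dominated by S4 (A: 7>3, B: 6>0, C: 7>6) and is removed.
Firm A's strategy B is strictly dominated by A (S1: 7>3, S2: 2>0, S4: 9>2) and is removed.
Column S2 is eliminated: S4 beats it against every remaining row (A: 7>4, C: 7>2).
Among the remaining strategies, none is strictly dominated by another pure strategy of the same player, so the elimination stops.
Surviving strategies — Firm A: {A, C}; Firm B: {S1, S4}.

A, C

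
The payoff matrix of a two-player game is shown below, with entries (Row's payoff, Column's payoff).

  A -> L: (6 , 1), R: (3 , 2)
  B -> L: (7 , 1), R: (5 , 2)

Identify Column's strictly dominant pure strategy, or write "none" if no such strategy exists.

R

R vs L: A: 2>1, B: 2>1.
R strictly beats every other strategy against every opponent action, so it is strictly dominant.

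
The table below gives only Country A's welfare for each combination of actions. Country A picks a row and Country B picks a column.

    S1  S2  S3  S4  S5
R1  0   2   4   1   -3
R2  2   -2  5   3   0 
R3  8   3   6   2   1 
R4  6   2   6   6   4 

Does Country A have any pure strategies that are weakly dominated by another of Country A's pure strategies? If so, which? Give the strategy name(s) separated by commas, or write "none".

R1, R2

R3 weakly dominates R1 — S1: 8>0, S2: 3>2, S3: 6>4, S4: 2>1, S5: 1>-3.
R2 is weakly dominated by R4 (S1: 6>2, S2: 2>-2, S3: 6>5, S4: 6>3, S5: 4>0).
R3 is not dominated — it holds its own against R1 at S1 (8>0); R2 at S1 (8>2); R4 at S1 (8>6).
R4: no other strategy beats it everywhere (R1 at S1 (6>0); R2 at S1 (6>2); R3 at S4 (6>2)).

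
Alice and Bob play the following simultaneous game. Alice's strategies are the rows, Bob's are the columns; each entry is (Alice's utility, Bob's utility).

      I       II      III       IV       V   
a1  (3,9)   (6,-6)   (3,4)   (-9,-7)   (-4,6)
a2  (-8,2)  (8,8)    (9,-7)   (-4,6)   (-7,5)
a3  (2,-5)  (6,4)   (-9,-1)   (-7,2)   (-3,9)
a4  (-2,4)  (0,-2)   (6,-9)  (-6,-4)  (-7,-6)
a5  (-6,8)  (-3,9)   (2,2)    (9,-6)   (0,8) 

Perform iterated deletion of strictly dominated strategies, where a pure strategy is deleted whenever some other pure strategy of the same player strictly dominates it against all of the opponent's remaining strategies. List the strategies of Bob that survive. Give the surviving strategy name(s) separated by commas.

Bob's strategy III is strictly dominated by V (a1: 6>4, a2: 5>-7, a3: 9>-1, a4: -6>-9, a5: 8>2) and is removed.
Bob's strategy IV is strictly dominated by II (a1: -6>-7, a2: 8>6, a3: 4>2, a4: -2>-4, a5: 9>-6) and is removed.
Row a4 is eliminated: a1 beats it against every remaining column (I: 3>-2, II: 6>0, V: -4>-7).
Among the remaining strategies, none is strictly dominated by another pure strategy of the same player, so the elimination stops.
Surviving strategies — Alice: {a1, a2, a3, a5}; Bob: {I, II, V}.

I, II, V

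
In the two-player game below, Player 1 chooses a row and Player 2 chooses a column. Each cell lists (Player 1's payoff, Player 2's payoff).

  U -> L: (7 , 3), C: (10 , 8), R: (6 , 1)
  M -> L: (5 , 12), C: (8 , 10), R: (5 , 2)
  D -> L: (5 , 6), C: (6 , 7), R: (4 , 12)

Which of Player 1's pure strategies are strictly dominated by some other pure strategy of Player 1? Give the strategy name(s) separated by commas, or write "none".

Nothing dominates U: M at L (7>5); D at L (7>5).
M is strictly dominated by U (L: 7>5, C: 10>8, R: 6>5).
D: dominated, since U does at least as well everywhere (L: 7>5, C: 10>6, R: 6>4).

M, D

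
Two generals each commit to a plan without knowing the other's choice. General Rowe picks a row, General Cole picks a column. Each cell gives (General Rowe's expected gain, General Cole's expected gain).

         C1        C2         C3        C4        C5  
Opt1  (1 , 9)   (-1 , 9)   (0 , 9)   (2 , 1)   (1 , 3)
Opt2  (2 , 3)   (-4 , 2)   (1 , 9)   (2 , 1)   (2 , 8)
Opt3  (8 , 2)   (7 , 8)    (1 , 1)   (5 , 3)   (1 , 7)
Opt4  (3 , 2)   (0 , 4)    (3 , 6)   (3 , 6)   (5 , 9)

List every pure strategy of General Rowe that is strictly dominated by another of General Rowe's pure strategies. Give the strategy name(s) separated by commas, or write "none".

Opt1: dominated, since Opt4 does at least as well everywhere (C1: 3>1, C2: 0>-1, C3: 3>0, C4: 3>2, C5: 5>1).
Opt2 is strictly dominated by Opt4 (C1: 3>2, C2: 0>-4, C3: 3>1, C4: 3>2, C5: 5>2).
Opt3 is not dominated — it holds its own against Opt1 at C1 (8>1); Opt2 at C1 (8>2); Opt4 at C1 (8>3).
Nothing dominates Opt4: Opt1 at C1 (3>1); Opt2 at C1 (3>2); Opt3 at C3 (3>1).

Opt1, Opt2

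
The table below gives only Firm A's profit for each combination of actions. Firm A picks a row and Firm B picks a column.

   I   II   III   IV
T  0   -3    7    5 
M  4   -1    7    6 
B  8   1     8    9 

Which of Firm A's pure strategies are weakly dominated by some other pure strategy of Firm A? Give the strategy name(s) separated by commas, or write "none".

T is weakly dominated by M (I: 4>0, II: -1>-3, III: 7=7, IV: 6>5).
M is weakly dominated by B (I: 8>4, II: 1>-1, III: 8>7, IV: 9>6).
B: no other strategy beats it everywhere (T at I (8>0); M at I (8>4)).

T, M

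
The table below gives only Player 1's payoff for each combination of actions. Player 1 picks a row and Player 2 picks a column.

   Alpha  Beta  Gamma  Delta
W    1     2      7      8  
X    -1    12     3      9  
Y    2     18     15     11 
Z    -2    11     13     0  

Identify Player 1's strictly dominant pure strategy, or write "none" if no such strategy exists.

Y vs W: Alpha: 2>1, Beta: 18>2, Gamma: 15>7, Delta: 11>8.
Y vs X: Alpha: 2>-1, Beta: 18>12, Gamma: 15>3, Delta: 11>9.
Y vs Z: Alpha: 2>-2, Beta: 18>11, Gamma: 15>13, Delta: 11>0.
Y strictly beats every other strategy against every opponent action, so it is strictly dominant.

Y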